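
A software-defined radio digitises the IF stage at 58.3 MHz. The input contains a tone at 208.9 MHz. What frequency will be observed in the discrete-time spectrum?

24.3 MHz

208.9 MHz mod fs = 34 MHz.
34 MHz > fs/2 = 29.15 MHz, folds to fs − 34 MHz = 24.3 MHz.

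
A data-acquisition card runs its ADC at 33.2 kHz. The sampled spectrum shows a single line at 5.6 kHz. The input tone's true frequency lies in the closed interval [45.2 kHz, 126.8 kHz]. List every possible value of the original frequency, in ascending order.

60.8 kHz, 72 kHz, 94 kHz, 105.2 kHz

Frequencies that alias to 5.6 kHz are k·fs ± 5.6 kHz for integer k ≥ 0.
k=0: 5.6 kHz.
k=1: 27.6 kHz, 38.8 kHz.
k=2: 60.8 kHz, 72 kHz.
k=3: 94 kHz, 105.2 kHz.
k=4: 127.2 kHz, 138.4 kHz.
Within [45.2 kHz, 126.8 kHz]: 60.8 kHz, 72 kHz, 94 kHz, 105.2 kHz.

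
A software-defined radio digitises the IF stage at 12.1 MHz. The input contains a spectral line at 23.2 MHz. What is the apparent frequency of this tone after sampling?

1 MHz

23.2 MHz mod fs = 11.1 MHz.
11.1 MHz > fs/2 = 6.05 MHz, folds to fs − 11.1 MHz = 1 MHz.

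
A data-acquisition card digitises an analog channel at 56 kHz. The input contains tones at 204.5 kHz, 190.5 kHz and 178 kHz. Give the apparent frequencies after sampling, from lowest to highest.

10 kHz, 19.5 kHz, 22.5 kHz

fs/2 = 28 kHz.
204.5 kHz mod fs = 36.5 kHz.
36.5 kHz > fs/2 = 28 kHz, folds to fs − 36.5 kHz = 19.5 kHz.
190.5 kHz mod fs = 22.5 kHz.
22.5 kHz ≤ fs/2 = 28 kHz, appears at 22.5 kHz.
178 kHz mod fs = 10 kHz.
10 kHz ≤ fs/2 = 28 kHz, appears at 10 kHz.
Distinct values: {10 kHz, 19.5 kHz, 22.5 kHz}.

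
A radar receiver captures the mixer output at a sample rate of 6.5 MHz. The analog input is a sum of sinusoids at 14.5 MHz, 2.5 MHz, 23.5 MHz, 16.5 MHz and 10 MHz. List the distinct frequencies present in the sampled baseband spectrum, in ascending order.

1.5 MHz, 2.5 MHz, 3 MHz

fs/2 = 3.25 MHz.
14.5 MHz mod fs = 1.5 MHz.
1.5 MHz ≤ fs/2 = 3.25 MHz, appears at 1.5 MHz.
2.5 MHz ≤ fs/2 = 3.25 MHz, passes unchanged.
23.5 MHz mod fs = 4 MHz.
4 MHz > fs/2 = 3.25 MHz, folds to fs − 4 MHz = 2.5 MHz.
16.5 MHz mod fs = 3.5 MHz.
3.5 MHz > fs/2 = 3.25 MHz, folds to fs − 3.5 MHz = 3 MHz.
10 MHz mod fs = 3.5 MHz.
3.5 MHz > fs/2 = 3.25 MHz, folds to fs − 3.5 MHz = 3 MHz.
Distinct values: {1.5 MHz, 2.5 MHz, 3 MHz}.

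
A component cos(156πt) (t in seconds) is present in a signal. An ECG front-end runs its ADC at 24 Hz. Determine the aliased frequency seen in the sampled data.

6 Hz

ω = 156π rad/s → f = ω/(2π) = 78 Hz.
78 Hz mod fs = 6 Hz.
6 Hz ≤ fs/2 = 12 Hz, appears at 6 Hz.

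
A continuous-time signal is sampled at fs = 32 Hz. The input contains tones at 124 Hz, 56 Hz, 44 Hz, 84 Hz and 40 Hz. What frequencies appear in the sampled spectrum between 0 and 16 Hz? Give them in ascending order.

fs/2 = 16 Hz.
124 Hz mod fs = 28 Hz.
28 Hz > fs/2 = 16 Hz, folds to fs − 28 Hz = 4 Hz.
56 Hz mod fs = 24 Hz.
24 Hz > fs/2 = 16 Hz, folds to fs − 24 Hz = 8 Hz.
44 Hz mod fs = 12 Hz.
12 Hz ≤ fs/2 = 16 Hz, appears at 12 Hz.
84 Hz mod fs = 20 Hz.
20 Hz > fs/2 = 16 Hz, folds to fs − 20 Hz = 12 Hz.
40 Hz mod fs = 8 Hz.
8 Hz ≤ fs/2 = 16 Hz, appears at 8 Hz.
Distinct values: {4 Hz, 8 Hz, 12 Hz}.

4 Hz, 8 Hz, 12 Hz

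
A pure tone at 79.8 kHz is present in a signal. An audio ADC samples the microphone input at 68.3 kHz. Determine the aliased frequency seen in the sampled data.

11.5 kHz

79.8 kHz mod fs = 11.5 kHz.
11.5 kHz ≤ fs/2 = 34.15 kHz, appears at 11.5 kHz.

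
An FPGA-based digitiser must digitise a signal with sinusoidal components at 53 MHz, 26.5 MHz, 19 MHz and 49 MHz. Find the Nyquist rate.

106 MHz

Highest-frequency component: 53 MHz.
Nyquist rate = 2 × 53 MHz = 106 MHz.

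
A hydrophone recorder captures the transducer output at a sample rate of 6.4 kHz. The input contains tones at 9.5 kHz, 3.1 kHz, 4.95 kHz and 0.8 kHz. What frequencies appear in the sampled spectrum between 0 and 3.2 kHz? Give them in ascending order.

0.8 kHz, 1.45 kHz, 3.1 kHz

fs/2 = 3.2 kHz.
9.5 kHz mod fs = 3.1 kHz.
3.1 kHz ≤ fs/2 = 3.2 kHz, appears at 3.1 kHz.
3.1 kHz ≤ fs/2 = 3.2 kHz, passes unchanged.
4.95 kHz > fs/2 = 3.2 kHz, folds to fs − 4.95 kHz = 1.45 kHz.
0.8 kHz ≤ fs/2 = 3.2 kHz, passes unchanged.
Distinct values: {0.8 kHz, 1.45 kHz, 3.1 kHz}.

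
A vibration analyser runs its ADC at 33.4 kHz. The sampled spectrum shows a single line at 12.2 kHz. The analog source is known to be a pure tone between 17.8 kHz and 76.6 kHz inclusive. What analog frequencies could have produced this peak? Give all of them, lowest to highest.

21.2 kHz, 45.6 kHz, 54.6 kHz

Frequencies that alias to 12.2 kHz are k·fs ± 12.2 kHz for integer k ≥ 0.
k=0: 12.2 kHz.
k=1: 21.2 kHz, 45.6 kHz.
k=2: 54.6 kHz, 79 kHz.
k=3: 88 kHz, 112.4 kHz.
Within [17.8 kHz, 76.6 kHz]: 21.2 kHz, 45.6 kHz, 54.6 kHz.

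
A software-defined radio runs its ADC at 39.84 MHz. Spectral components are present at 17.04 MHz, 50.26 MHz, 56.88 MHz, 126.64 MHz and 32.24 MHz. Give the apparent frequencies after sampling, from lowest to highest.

fs/2 = 19.92 MHz.
17.04 MHz ≤ fs/2 = 19.92 MHz, passes unchanged.
50.26 MHz mod fs = 10.42 MHz.
10.42 MHz ≤ fs/2 = 19.92 MHz, appears at 10.42 MHz.
56.88 MHz mod fs = 17.04 MHz.
17.04 MHz ≤ fs/2 = 19.92 MHz, appears at 17.04 MHz.
126.64 MHz mod fs = 7.12 MHz.
7.12 MHz ≤ fs/2 = 19.92 MHz, appears at 7.12 MHz.
32.24 MHz > fs/2 = 19.92 MHz, folds to fs − 32.24 MHz = 7.6 MHz.
Distinct values: {7.12 MHz, 7.6 MHz, 10.42 MHz, 17.04 MHz}.

7.12 MHz, 7.6 MHz, 10.42 MHz, 17.04 MHz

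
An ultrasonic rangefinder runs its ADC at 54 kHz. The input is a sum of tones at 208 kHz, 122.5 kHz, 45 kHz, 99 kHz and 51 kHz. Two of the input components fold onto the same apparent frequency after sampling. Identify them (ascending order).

fs/2 = 27 kHz.
208 kHz mod fs = 46 kHz.
46 kHz > fs/2 = 27 kHz, folds to fs − 46 kHz = 8 kHz.
122.5 kHz mod fs = 14.5 kHz.
14.5 kHz ≤ fs/2 = 27 kHz, appears at 14.5 kHz.
45 kHz > fs/2 = 27 kHz, folds to fs − 45 kHz = 9 kHz.
99 kHz mod fs = 45 kHz.
45 kHz > fs/2 = 27 kHz, folds to fs − 45 kHz = 9 kHz.
51 kHz > fs/2 = 27 kHz, folds to fs − 51 kHz = 3 kHz.
45 kHz and 99 kHz both map to 9 kHz.

45 kHz, 99 kHz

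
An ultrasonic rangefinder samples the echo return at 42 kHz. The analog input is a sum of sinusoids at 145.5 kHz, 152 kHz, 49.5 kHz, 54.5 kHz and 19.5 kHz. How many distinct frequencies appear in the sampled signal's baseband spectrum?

4

fs/2 = 21 kHz.
145.5 kHz mod fs = 19.5 kHz.
19.5 kHz ≤ fs/2 = 21 kHz, appears at 19.5 kHz.
152 kHz mod fs = 26 kHz.
26 kHz > fs/2 = 21 kHz, folds to fs − 26 kHz = 16 kHz.
49.5 kHz mod fs = 7.5 kHz.
7.5 kHz ≤ fs/2 = 21 kHz, appears at 7.5 kHz.
54.5 kHz mod fs = 12.5 kHz.
12.5 kHz ≤ fs/2 = 21 kHz, appears at 12.5 kHz.
19.5 kHz ≤ fs/2 = 21 kHz, passes unchanged.
Distinct values: {7.5 kHz, 12.5 kHz, 16 kHz, 19.5 kHz} → 4.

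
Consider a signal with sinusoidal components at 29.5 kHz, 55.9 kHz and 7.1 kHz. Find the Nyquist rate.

111.8 kHz

Highest-frequency component: 55.9 kHz.
Nyquist rate = 2 × 55.9 kHz = 111.8 kHz.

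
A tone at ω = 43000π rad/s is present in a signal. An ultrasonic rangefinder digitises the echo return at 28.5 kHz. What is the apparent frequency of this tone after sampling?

7 kHz

ω = 43000π rad/s → f = ω/(2π) = 21500 Hz = 21.5 kHz.
21.5 kHz > fs/2 = 14.25 kHz, folds to fs − 21.5 kHz = 7 kHz.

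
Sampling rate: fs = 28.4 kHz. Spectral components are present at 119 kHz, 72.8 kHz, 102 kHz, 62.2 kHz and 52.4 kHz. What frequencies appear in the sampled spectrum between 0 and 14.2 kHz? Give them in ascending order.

4.4 kHz, 5.4 kHz, 11.6 kHz, 12.4 kHz

fs/2 = 14.2 kHz.
119 kHz mod fs = 5.4 kHz.
5.4 kHz ≤ fs/2 = 14.2 kHz, appears at 5.4 kHz.
72.8 kHz mod fs = 16 kHz.
16 kHz > fs/2 = 14.2 kHz, folds to fs − 16 kHz = 12.4 kHz.
102 kHz mod fs = 16.8 kHz.
16.8 kHz > fs/2 = 14.2 kHz, folds to fs − 16.8 kHz = 11.6 kHz.
62.2 kHz mod fs = 5.4 kHz.
5.4 kHz ≤ fs/2 = 14.2 kHz, appears at 5.4 kHz.
52.4 kHz mod fs = 24 kHz.
24 kHz > fs/2 = 14.2 kHz, folds to fs − 24 kHz = 4.4 kHz.
Distinct values: {4.4 kHz, 5.4 kHz, 11.6 kHz, 12.4 kHz}.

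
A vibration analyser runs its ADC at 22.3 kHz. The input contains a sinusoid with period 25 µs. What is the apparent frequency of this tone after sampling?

T = 25 µs → f = 1/T = 40 kHz.
40 kHz mod fs = 17.7 kHz.
17.7 kHz > fs/2 = 11.15 kHz, folds to fs − 17.7 kHz = 4.6 kHz.

4.6 kHz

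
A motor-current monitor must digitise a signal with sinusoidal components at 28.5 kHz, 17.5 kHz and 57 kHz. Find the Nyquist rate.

114 kHz

Highest-frequency component: 57 kHz.
Nyquist rate = 2 × 57 kHz = 114 kHz.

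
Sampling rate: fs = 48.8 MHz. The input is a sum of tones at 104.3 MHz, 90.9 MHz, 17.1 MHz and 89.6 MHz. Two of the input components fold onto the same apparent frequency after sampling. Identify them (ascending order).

90.9 MHz, 104.3 MHz

fs/2 = 24.4 MHz.
104.3 MHz mod fs = 6.7 MHz.
6.7 MHz ≤ fs/2 = 24.4 MHz, appears at 6.7 MHz.
90.9 MHz mod fs = 42.1 MHz.
42.1 MHz > fs/2 = 24.4 MHz, folds to fs − 42.1 MHz = 6.7 MHz.
17.1 MHz ≤ fs/2 = 24.4 MHz, passes unchanged.
89.6 MHz mod fs = 40.8 MHz.
40.8 MHz > fs/2 = 24.4 MHz, folds to fs − 40.8 MHz = 8 MHz.
90.9 MHz and 104.3 MHz both map to 6.7 MHz.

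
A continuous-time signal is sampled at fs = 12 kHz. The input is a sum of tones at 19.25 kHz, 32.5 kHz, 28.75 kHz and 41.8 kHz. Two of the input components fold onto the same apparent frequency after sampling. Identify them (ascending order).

fs/2 = 6 kHz.
19.25 kHz mod fs = 7.25 kHz.
7.25 kHz > fs/2 = 6 kHz, folds to fs − 7.25 kHz = 4.75 kHz.
32.5 kHz mod fs = 8.5 kHz.
8.5 kHz > fs/2 = 6 kHz, folds to fs − 8.5 kHz = 3.5 kHz.
28.75 kHz mod fs = 4.75 kHz.
4.75 kHz ≤ fs/2 = 6 kHz, appears at 4.75 kHz.
41.8 kHz mod fs = 5.8 kHz.
5.8 kHz ≤ fs/2 = 6 kHz, appears at 5.8 kHz.
19.25 kHz and 28.75 kHz both map to 4.75 kHz.

19.25 kHz, 28.75 kHz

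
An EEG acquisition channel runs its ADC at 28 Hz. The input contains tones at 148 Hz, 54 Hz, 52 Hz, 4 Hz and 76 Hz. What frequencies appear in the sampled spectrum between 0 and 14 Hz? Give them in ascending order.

2 Hz, 4 Hz, 8 Hz

fs/2 = 14 Hz.
148 Hz mod fs = 8 Hz.
8 Hz ≤ fs/2 = 14 Hz, appears at 8 Hz.
54 Hz mod fs = 26 Hz.
26 Hz > fs/2 = 14 Hz, folds to fs − 26 Hz = 2 Hz.
52 Hz mod fs = 24 Hz.
24 Hz > fs/2 = 14 Hz, folds to fs − 24 Hz = 4 Hz.
4 Hz ≤ fs/2 = 14 Hz, passes unchanged.
76 Hz mod fs = 20 Hz.
20 Hz > fs/2 = 14 Hz, folds to fs − 20 Hz = 8 Hz.
Distinct values: {2 Hz, 4 Hz, 8 Hz}.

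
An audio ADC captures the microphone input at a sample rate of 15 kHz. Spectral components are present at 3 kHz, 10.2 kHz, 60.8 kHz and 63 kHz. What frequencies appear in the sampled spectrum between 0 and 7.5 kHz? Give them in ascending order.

fs/2 = 7.5 kHz.
3 kHz ≤ fs/2 = 7.5 kHz, passes unchanged.
10.2 kHz > fs/2 = 7.5 kHz, folds to fs − 10.2 kHz = 4.8 kHz.
60.8 kHz mod fs = 0.8 kHz.
0.8 kHz ≤ fs/2 = 7.5 kHz, appears at 0.8 kHz.
63 kHz mod fs = 3 kHz.
3 kHz ≤ fs/2 = 7.5 kHz, appears at 3 kHz.
Distinct values: {0.8 kHz, 3 kHz, 4.8 kHz}.

0.8 kHz, 3 kHz, 4.8 kHz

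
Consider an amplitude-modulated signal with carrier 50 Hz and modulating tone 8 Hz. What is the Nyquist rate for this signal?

AM sidebands sit at fc ± fm = 42 Hz and 58 Hz.
Highest-frequency component: 58 Hz.
Nyquist rate = 2 × 58 Hz = 116 Hz.

116 Hz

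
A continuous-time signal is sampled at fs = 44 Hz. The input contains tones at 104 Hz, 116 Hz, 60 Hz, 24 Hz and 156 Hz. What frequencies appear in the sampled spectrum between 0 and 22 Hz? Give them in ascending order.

fs/2 = 22 Hz.
104 Hz mod fs = 16 Hz.
16 Hz ≤ fs/2 = 22 Hz, appears at 16 Hz.
116 Hz mod fs = 28 Hz.
28 Hz > fs/2 = 22 Hz, folds to fs − 28 Hz = 16 Hz.
60 Hz mod fs = 16 Hz.
16 Hz ≤ fs/2 = 22 Hz, appears at 16 Hz.
24 Hz > fs/2 = 22 Hz, folds to fs − 24 Hz = 20 Hz.
156 Hz mod fs = 24 Hz.
24 Hz > fs/2 = 22 Hz, folds to fs − 24 Hz = 20 Hz.
Distinct values: {16 Hz, 20 Hz}.

16 Hz, 20 Hz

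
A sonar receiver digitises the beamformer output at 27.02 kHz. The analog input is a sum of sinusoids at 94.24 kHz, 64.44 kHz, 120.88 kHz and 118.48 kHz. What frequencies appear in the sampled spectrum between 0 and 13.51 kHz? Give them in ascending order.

fs/2 = 13.51 kHz.
94.24 kHz mod fs = 13.18 kHz.
13.18 kHz ≤ fs/2 = 13.51 kHz, appears at 13.18 kHz.
64.44 kHz mod fs = 10.4 kHz.
10.4 kHz ≤ fs/2 = 13.51 kHz, appears at 10.4 kHz.
120.88 kHz mod fs = 12.8 kHz.
12.8 kHz ≤ fs/2 = 13.51 kHz, appears at 12.8 kHz.
118.48 kHz mod fs = 10.4 kHz.
10.4 kHz ≤ fs/2 = 13.51 kHz, appears at 10.4 kHz.
Distinct values: {10.4 kHz, 12.8 kHz, 13.18 kHz}.

10.4 kHz, 12.8 kHz, 13.18 kHz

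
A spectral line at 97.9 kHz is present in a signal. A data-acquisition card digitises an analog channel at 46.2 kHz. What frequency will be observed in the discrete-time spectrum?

5.5 kHz

97.9 kHz mod fs = 5.5 kHz.
5.5 kHz ≤ fs/2 = 23.1 kHz, appears at 5.5 kHz.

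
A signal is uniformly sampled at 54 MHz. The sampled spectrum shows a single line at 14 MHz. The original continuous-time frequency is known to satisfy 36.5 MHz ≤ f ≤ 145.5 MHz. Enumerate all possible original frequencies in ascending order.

40 MHz, 68 MHz, 94 MHz, 122 MHz

Frequencies that alias to 14 MHz are k·fs ± 14 MHz for integer k ≥ 0.
k=0: 14 MHz.
k=1: 40 MHz, 68 MHz.
k=2: 94 MHz, 122 MHz.
k=3: 148 MHz, 176 MHz.
Within [36.5 MHz, 145.5 MHz]: 40 MHz, 68 MHz, 94 MHz, 122 MHz.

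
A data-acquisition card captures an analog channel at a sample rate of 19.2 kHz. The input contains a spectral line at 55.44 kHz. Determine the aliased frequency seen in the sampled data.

55.44 kHz mod fs = 17.04 kHz.
17.04 kHz > fs/2 = 9.6 kHz, folds to fs − 17.04 kHz = 2.16 kHz.

2.16 kHz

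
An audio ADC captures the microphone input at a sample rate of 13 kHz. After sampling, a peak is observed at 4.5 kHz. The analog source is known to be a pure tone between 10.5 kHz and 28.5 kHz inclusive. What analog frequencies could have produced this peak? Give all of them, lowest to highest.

Frequencies that alias to 4.5 kHz are k·fs ± 4.5 kHz for integer k ≥ 0.
k=0: 4.5 kHz.
k=1: 8.5 kHz, 17.5 kHz.
k=2: 21.5 kHz, 30.5 kHz.
k=3: 34.5 kHz, 43.5 kHz.
Within [10.5 kHz, 28.5 kHz]: 17.5 kHz, 21.5 kHz.

17.5 kHz, 21.5 kHz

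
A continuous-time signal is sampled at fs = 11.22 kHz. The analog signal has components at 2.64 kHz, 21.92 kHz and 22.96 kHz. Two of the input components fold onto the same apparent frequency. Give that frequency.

fs/2 = 5.61 kHz.
2.64 kHz ≤ fs/2 = 5.61 kHz, passes unchanged.
21.92 kHz mod fs = 10.7 kHz.
10.7 kHz > fs/2 = 5.61 kHz, folds to fs − 10.7 kHz = 0.52 kHz.
22.96 kHz mod fs = 0.52 kHz.
0.52 kHz ≤ fs/2 = 5.61 kHz, appears at 0.52 kHz.
21.92 kHz and 22.96 kHz both map to 0.52 kHz.

0.52 kHz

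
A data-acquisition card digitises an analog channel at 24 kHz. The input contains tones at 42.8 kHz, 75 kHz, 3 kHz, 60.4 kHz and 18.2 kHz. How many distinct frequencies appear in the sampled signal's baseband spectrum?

4

fs/2 = 12 kHz.
42.8 kHz mod fs = 18.8 kHz.
18.8 kHz > fs/2 = 12 kHz, folds to fs − 18.8 kHz = 5.2 kHz.
75 kHz mod fs = 3 kHz.
3 kHz ≤ fs/2 = 12 kHz, appears at 3 kHz.
3 kHz ≤ fs/2 = 12 kHz, passes unchanged.
60.4 kHz mod fs = 12.4 kHz.
12.4 kHz > fs/2 = 12 kHz, folds to fs − 12.4 kHz = 11.6 kHz.
18.2 kHz > fs/2 = 12 kHz, folds to fs − 18.2 kHz = 5.8 kHz.
Distinct values: {3 kHz, 5.2 kHz, 5.8 kHz, 11.6 kHz} → 4.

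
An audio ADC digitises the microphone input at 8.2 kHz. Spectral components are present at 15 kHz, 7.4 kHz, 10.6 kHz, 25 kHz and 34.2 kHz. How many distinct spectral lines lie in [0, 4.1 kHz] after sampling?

fs/2 = 4.1 kHz.
15 kHz mod fs = 6.8 kHz.
6.8 kHz > fs/2 = 4.1 kHz, folds to fs − 6.8 kHz = 1.4 kHz.
7.4 kHz > fs/2 = 4.1 kHz, folds to fs − 7.4 kHz = 0.8 kHz.
10.6 kHz mod fs = 2.4 kHz.
2.4 kHz ≤ fs/2 = 4.1 kHz, appears at 2.4 kHz.
25 kHz mod fs = 0.4 kHz.
0.4 kHz ≤ fs/2 = 4.1 kHz, appears at 0.4 kHz.
34.2 kHz mod fs = 1.4 kHz.
1.4 kHz ≤ fs/2 = 4.1 kHz, appears at 1.4 kHz.
Distinct values: {0.4 kHz, 0.8 kHz, 1.4 kHz, 2.4 kHz} → 4.

4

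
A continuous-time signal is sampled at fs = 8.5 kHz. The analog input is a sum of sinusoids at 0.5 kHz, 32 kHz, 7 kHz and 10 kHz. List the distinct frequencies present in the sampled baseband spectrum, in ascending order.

fs/2 = 4.25 kHz.
0.5 kHz ≤ fs/2 = 4.25 kHz, passes unchanged.
32 kHz mod fs = 6.5 kHz.
6.5 kHz > fs/2 = 4.25 kHz, folds to fs − 6.5 kHz = 2 kHz.
7 kHz > fs/2 = 4.25 kHz, folds to fs − 7 kHz = 1.5 kHz.
10 kHz mod fs = 1.5 kHz.
1.5 kHz ≤ fs/2 = 4.25 kHz, appears at 1.5 kHz.
Distinct values: {0.5 kHz, 1.5 kHz, 2 kHz}.

0.5 kHz, 1.5 kHz, 2 kHz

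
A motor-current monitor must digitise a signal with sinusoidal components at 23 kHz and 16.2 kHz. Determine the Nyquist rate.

46 kHz

Highest-frequency component: 23 kHz.
Nyquist rate = 2 × 23 kHz = 46 kHz.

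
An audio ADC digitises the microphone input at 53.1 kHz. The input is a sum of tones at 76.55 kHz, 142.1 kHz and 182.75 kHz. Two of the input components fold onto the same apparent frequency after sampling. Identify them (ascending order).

76.55 kHz, 182.75 kHz

fs/2 = 26.55 kHz.
76.55 kHz mod fs = 23.45 kHz.
23.45 kHz ≤ fs/2 = 26.55 kHz, appears at 23.45 kHz.
142.1 kHz mod fs = 35.9 kHz.
35.9 kHz > fs/2 = 26.55 kHz, folds to fs − 35.9 kHz = 17.2 kHz.
182.75 kHz mod fs = 23.45 kHz.
23.45 kHz ≤ fs/2 = 26.55 kHz, appears at 23.45 kHz.
76.55 kHz and 182.75 kHz both map to 23.45 kHz.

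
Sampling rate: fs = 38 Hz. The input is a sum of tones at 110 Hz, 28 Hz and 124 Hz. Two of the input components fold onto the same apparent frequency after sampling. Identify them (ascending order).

fs/2 = 19 Hz.
110 Hz mod fs = 34 Hz.
34 Hz > fs/2 = 19 Hz, folds to fs − 34 Hz = 4 Hz.
28 Hz > fs/2 = 19 Hz, folds to fs − 28 Hz = 10 Hz.
124 Hz mod fs = 10 Hz.
10 Hz ≤ fs/2 = 19 Hz, appears at 10 Hz.
28 Hz and 124 Hz both map to 10 Hz.

28 Hz, 124 Hz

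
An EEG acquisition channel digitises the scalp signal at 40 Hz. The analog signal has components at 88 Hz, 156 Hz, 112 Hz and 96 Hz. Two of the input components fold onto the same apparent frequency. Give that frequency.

fs/2 = 20 Hz.
88 Hz mod fs = 8 Hz.
8 Hz ≤ fs/2 = 20 Hz, appears at 8 Hz.
156 Hz mod fs = 36 Hz.
36 Hz > fs/2 = 20 Hz, folds to fs − 36 Hz = 4 Hz.
112 Hz mod fs = 32 Hz.
32 Hz > fs/2 = 20 Hz, folds to fs − 32 Hz = 8 Hz.
96 Hz mod fs = 16 Hz.
16 Hz ≤ fs/2 = 20 Hz, appears at 16 Hz.
88 Hz and 112 Hz both map to 8 Hz.

8 Hz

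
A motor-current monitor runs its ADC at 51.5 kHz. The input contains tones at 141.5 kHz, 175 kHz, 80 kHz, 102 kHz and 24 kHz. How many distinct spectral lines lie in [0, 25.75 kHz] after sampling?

fs/2 = 25.75 kHz.
141.5 kHz mod fs = 38.5 kHz.
38.5 kHz > fs/2 = 25.75 kHz, folds to fs − 38.5 kHz = 13 kHz.
175 kHz mod fs = 20.5 kHz.
20.5 kHz ≤ fs/2 = 25.75 kHz, appears at 20.5 kHz.
80 kHz mod fs = 28.5 kHz.
28.5 kHz > fs/2 = 25.75 kHz, folds to fs − 28.5 kHz = 23 kHz.
102 kHz mod fs = 50.5 kHz.
50.5 kHz > fs/2 = 25.75 kHz, folds to fs − 50.5 kHz = 1 kHz.
24 kHz ≤ fs/2 = 25.75 kHz, passes unchanged.
Distinct values: {1 kHz, 13 kHz, 20.5 kHz, 23 kHz, 24 kHz} → 5.

5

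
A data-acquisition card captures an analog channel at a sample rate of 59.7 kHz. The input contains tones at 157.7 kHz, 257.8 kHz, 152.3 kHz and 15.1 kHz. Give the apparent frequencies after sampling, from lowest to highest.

15.1 kHz, 19 kHz, 21.4 kHz, 26.8 kHz

fs/2 = 29.85 kHz.
157.7 kHz mod fs = 38.3 kHz.
38.3 kHz > fs/2 = 29.85 kHz, folds to fs − 38.3 kHz = 21.4 kHz.
257.8 kHz mod fs = 19 kHz.
19 kHz ≤ fs/2 = 29.85 kHz, appears at 19 kHz.
152.3 kHz mod fs = 32.9 kHz.
32.9 kHz > fs/2 = 29.85 kHz, folds to fs − 32.9 kHz = 26.8 kHz.
15.1 kHz ≤ fs/2 = 29.85 kHz, passes unchanged.
Distinct values: {15.1 kHz, 19 kHz, 21.4 kHz, 26.8 kHz}.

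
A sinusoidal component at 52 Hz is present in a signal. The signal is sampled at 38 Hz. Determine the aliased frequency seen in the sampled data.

52 Hz mod fs = 14 Hz.
14 Hz ≤ fs/2 = 19 Hz, appears at 14 Hz.

14 Hz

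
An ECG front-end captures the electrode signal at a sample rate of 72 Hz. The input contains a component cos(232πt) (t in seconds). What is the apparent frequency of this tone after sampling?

ω = 232π rad/s → f = ω/(2π) = 116 Hz.
116 Hz mod fs = 44 Hz.
44 Hz > fs/2 = 36 Hz, folds to fs − 44 Hz = 28 Hz.

28 Hz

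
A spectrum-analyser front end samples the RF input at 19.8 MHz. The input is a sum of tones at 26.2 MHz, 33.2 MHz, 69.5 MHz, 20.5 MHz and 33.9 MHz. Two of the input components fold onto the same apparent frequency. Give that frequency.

6.4 MHz

fs/2 = 9.9 MHz.
26.2 MHz mod fs = 6.4 MHz.
6.4 MHz ≤ fs/2 = 9.9 MHz, appears at 6.4 MHz.
33.2 MHz mod fs = 13.4 MHz.
13.4 MHz > fs/2 = 9.9 MHz, folds to fs − 13.4 MHz = 6.4 MHz.
69.5 MHz mod fs = 10.1 MHz.
10.1 MHz > fs/2 = 9.9 MHz, folds to fs − 10.1 MHz = 9.7 MHz.
20.5 MHz mod fs = 0.7 MHz.
0.7 MHz ≤ fs/2 = 9.9 MHz, appears at 0.7 MHz.
33.9 MHz mod fs = 14.1 MHz.
14.1 MHz > fs/2 = 9.9 MHz, folds to fs − 14.1 MHz = 5.7 MHz.
26.2 MHz and 33.2 MHz both map to 6.4 MHz.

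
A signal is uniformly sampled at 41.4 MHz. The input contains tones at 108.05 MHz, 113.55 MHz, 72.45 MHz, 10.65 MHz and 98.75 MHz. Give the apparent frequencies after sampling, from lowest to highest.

10.35 MHz, 10.65 MHz, 15.95 MHz, 16.15 MHz

fs/2 = 20.7 MHz.
108.05 MHz mod fs = 25.25 MHz.
25.25 MHz > fs/2 = 20.7 MHz, folds to fs − 25.25 MHz = 16.15 MHz.
113.55 MHz mod fs = 30.75 MHz.
30.75 MHz > fs/2 = 20.7 MHz, folds to fs − 30.75 MHz = 10.65 MHz.
72.45 MHz mod fs = 31.05 MHz.
31.05 MHz > fs/2 = 20.7 MHz, folds to fs − 31.05 MHz = 10.35 MHz.
10.65 MHz ≤ fs/2 = 20.7 MHz, passes unchanged.
98.75 MHz mod fs = 15.95 MHz.
15.95 MHz ≤ fs/2 = 20.7 MHz, appears at 15.95 MHz.
Distinct values: {10.35 MHz, 10.65 MHz, 15.95 MHz, 16.15 MHz}.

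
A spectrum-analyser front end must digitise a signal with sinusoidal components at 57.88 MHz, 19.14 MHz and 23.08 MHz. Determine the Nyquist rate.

115.76 MHz

Highest-frequency component: 57.88 MHz.
Nyquist rate = 2 × 57.88 MHz = 115.76 MHz.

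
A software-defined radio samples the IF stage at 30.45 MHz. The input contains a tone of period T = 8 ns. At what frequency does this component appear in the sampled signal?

3.2 MHz

T = 8 ns → f = 1/T = 125 MHz.
125 MHz mod fs = 3.2 MHz.
3.2 MHz ≤ fs/2 = 15.225 MHz, appears at 3.2 MHz.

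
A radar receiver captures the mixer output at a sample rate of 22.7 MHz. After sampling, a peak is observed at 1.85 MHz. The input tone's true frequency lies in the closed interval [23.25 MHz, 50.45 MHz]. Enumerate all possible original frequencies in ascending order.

Frequencies that alias to 1.85 MHz are k·fs ± 1.85 MHz for integer k ≥ 0.
k=0: 1.85 MHz.
k=1: 20.85 MHz, 24.55 MHz.
k=2: 43.55 MHz, 47.25 MHz.
k=3: 66.25 MHz, 69.95 MHz.
Within [23.25 MHz, 50.45 MHz]: 24.55 MHz, 43.55 MHz, 47.25 MHz.

24.55 MHz, 43.55 MHz, 47.25 MHz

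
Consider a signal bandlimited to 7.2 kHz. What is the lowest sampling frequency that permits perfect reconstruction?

Nyquist rate = 2 × 7.2 kHz = 14.4 kHz.

14.4 kHz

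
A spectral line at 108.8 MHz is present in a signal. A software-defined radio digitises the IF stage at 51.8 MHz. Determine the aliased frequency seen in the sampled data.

5.2 MHz

108.8 MHz mod fs = 5.2 MHz.
5.2 MHz ≤ fs/2 = 25.9 MHz, appears at 5.2 MHz.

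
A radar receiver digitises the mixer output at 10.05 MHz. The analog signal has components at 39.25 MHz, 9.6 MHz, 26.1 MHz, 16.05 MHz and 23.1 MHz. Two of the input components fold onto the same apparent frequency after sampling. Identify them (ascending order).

fs/2 = 5.025 MHz.
39.25 MHz mod fs = 9.1 MHz.
9.1 MHz > fs/2 = 5.025 MHz, folds to fs − 9.1 MHz = 0.95 MHz.
9.6 MHz > fs/2 = 5.025 MHz, folds to fs − 9.6 MHz = 0.45 MHz.
26.1 MHz mod fs = 6 MHz.
6 MHz > fs/2 = 5.025 MHz, folds to fs − 6 MHz = 4.05 MHz.
16.05 MHz mod fs = 6 MHz.
6 MHz > fs/2 = 5.025 MHz, folds to fs − 6 MHz = 4.05 MHz.
23.1 MHz mod fs = 3 MHz.
3 MHz ≤ fs/2 = 5.025 MHz, appears at 3 MHz.
16.05 MHz and 26.1 MHz both map to 4.05 MHz.

16.05 MHz, 26.1 MHz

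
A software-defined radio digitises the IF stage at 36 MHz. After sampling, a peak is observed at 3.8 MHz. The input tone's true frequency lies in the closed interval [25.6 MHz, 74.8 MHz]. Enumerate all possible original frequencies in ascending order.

Frequencies that alias to 3.8 MHz are k·fs ± 3.8 MHz for integer k ≥ 0.
k=0: 3.8 MHz.
k=1: 32.2 MHz, 39.8 MHz.
k=2: 68.2 MHz, 75.8 MHz.
k=3: 104.2 MHz, 111.8 MHz.
Within [25.6 MHz, 74.8 MHz]: 32.2 MHz, 39.8 MHz, 68.2 MHz.

32.2 MHz, 39.8 MHz, 68.2 MHz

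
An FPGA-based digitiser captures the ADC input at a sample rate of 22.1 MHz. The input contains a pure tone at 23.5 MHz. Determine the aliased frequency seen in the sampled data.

23.5 MHz mod fs = 1.4 MHz.
1.4 MHz ≤ fs/2 = 11.05 MHz, appears at 1.4 MHz.

1.4 MHz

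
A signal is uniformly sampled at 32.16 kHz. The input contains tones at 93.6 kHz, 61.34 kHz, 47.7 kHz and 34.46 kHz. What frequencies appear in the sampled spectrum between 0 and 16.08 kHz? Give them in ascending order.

2.3 kHz, 2.88 kHz, 2.98 kHz, 15.54 kHz

fs/2 = 16.08 kHz.
93.6 kHz mod fs = 29.28 kHz.
29.28 kHz > fs/2 = 16.08 kHz, folds to fs − 29.28 kHz = 2.88 kHz.
61.34 kHz mod fs = 29.18 kHz.
29.18 kHz > fs/2 = 16.08 kHz, folds to fs − 29.18 kHz = 2.98 kHz.
47.7 kHz mod fs = 15.54 kHz.
15.54 kHz ≤ fs/2 = 16.08 kHz, appears at 15.54 kHz.
34.46 kHz mod fs = 2.3 kHz.
2.3 kHz ≤ fs/2 = 16.08 kHz, appears at 2.3 kHz.
Distinct values: {2.3 kHz, 2.88 kHz, 2.98 kHz, 15.54 kHz}.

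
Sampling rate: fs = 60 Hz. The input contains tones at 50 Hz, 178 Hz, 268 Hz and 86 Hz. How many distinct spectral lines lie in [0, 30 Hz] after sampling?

fs/2 = 30 Hz.
50 Hz > fs/2 = 30 Hz, folds to fs − 50 Hz = 10 Hz.
178 Hz mod fs = 58 Hz.
58 Hz > fs/2 = 30 Hz, folds to fs − 58 Hz = 2 Hz.
268 Hz mod fs = 28 Hz.
28 Hz ≤ fs/2 = 30 Hz, appears at 28 Hz.
86 Hz mod fs = 26 Hz.
26 Hz ≤ fs/2 = 30 Hz, appears at 26 Hz.
Distinct values: {2 Hz, 10 Hz, 26 Hz, 28 Hz} → 4.

4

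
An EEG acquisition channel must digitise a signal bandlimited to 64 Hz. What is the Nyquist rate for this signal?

128 Hz

Nyquist rate = 2 × 64 Hz = 128 Hz.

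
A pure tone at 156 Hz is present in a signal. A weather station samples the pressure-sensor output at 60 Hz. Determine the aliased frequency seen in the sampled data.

24 Hz

156 Hz mod fs = 36 Hz.
36 Hz > fs/2 = 30 Hz, folds to fs − 36 Hz = 24 Hz.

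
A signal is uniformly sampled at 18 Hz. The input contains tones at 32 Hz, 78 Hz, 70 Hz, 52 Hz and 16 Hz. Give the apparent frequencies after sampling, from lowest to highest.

fs/2 = 9 Hz.
32 Hz mod fs = 14 Hz.
14 Hz > fs/2 = 9 Hz, folds to fs − 14 Hz = 4 Hz.
78 Hz mod fs = 6 Hz.
6 Hz ≤ fs/2 = 9 Hz, appears at 6 Hz.
70 Hz mod fs = 16 Hz.
16 Hz > fs/2 = 9 Hz, folds to fs − 16 Hz = 2 Hz.
52 Hz mod fs = 16 Hz.
16 Hz > fs/2 = 9 Hz, folds to fs − 16 Hz = 2 Hz.
16 Hz > fs/2 = 9 Hz, folds to fs − 16 Hz = 2 Hz.
Distinct values: {2 Hz, 4 Hz, 6 Hz}.

2 Hz, 4 Hz, 6 Hz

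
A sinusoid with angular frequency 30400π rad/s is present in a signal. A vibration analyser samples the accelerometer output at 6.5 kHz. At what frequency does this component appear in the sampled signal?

ω = 30400π rad/s → f = ω/(2π) = 15200 Hz = 15.2 kHz.
15.2 kHz mod fs = 2.2 kHz.
2.2 kHz ≤ fs/2 = 3.25 kHz, appears at 2.2 kHz.

2.2 kHz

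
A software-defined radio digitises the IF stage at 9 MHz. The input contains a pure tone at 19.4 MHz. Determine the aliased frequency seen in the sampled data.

19.4 MHz mod fs = 1.4 MHz.
1.4 MHz ≤ fs/2 = 4.5 MHz, appears at 1.4 MHz.

1.4 MHz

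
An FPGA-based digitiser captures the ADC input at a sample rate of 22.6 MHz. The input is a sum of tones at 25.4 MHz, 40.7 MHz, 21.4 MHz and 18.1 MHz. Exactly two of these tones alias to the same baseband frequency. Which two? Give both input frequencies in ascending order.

fs/2 = 11.3 MHz.
25.4 MHz mod fs = 2.8 MHz.
2.8 MHz ≤ fs/2 = 11.3 MHz, appears at 2.8 MHz.
40.7 MHz mod fs = 18.1 MHz.
18.1 MHz > fs/2 = 11.3 MHz, folds to fs − 18.1 MHz = 4.5 MHz.
21.4 MHz > fs/2 = 11.3 MHz, folds to fs − 21.4 MHz = 1.2 MHz.
18.1 MHz > fs/2 = 11.3 MHz, folds to fs − 18.1 MHz = 4.5 MHz.
18.1 MHz and 40.7 MHz both map to 4.5 MHz.

18.1 MHz, 40.7 MHz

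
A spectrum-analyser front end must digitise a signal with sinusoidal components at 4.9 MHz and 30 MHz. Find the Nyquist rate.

Highest-frequency component: 30 MHz.
Nyquist rate = 2 × 30 MHz = 60 MHz.

60 MHz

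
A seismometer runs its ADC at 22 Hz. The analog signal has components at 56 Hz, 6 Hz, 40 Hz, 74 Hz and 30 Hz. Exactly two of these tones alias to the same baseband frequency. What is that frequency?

8 Hz

fs/2 = 11 Hz.
56 Hz mod fs = 12 Hz.
12 Hz > fs/2 = 11 Hz, folds to fs − 12 Hz = 10 Hz.
6 Hz ≤ fs/2 = 11 Hz, passes unchanged.
40 Hz mod fs = 18 Hz.
18 Hz > fs/2 = 11 Hz, folds to fs − 18 Hz = 4 Hz.
74 Hz mod fs = 8 Hz.
8 Hz ≤ fs/2 = 11 Hz, appears at 8 Hz.
30 Hz mod fs = 8 Hz.
8 Hz ≤ fs/2 = 11 Hz, appears at 8 Hz.
30 Hz and 74 Hz both map to 8 Hz.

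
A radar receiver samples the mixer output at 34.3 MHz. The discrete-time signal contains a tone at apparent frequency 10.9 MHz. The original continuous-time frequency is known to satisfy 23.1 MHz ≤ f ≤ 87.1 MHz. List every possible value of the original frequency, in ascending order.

23.4 MHz, 45.2 MHz, 57.7 MHz, 79.5 MHz

Frequencies that alias to 10.9 MHz are k·fs ± 10.9 MHz for integer k ≥ 0.
k=0: 10.9 MHz.
k=1: 23.4 MHz, 45.2 MHz.
k=2: 57.7 MHz, 79.5 MHz.
k=3: 92 MHz, 113.8 MHz.
Within [23.1 MHz, 87.1 MHz]: 23.4 MHz, 45.2 MHz, 57.7 MHz, 79.5 MHz.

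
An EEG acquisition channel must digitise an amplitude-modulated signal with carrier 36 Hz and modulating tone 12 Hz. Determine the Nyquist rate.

96 Hz

AM sidebands sit at fc ± fm = 24 Hz and 48 Hz.
Highest-frequency component: 48 Hz.
Nyquist rate = 2 × 48 Hz = 96 Hz.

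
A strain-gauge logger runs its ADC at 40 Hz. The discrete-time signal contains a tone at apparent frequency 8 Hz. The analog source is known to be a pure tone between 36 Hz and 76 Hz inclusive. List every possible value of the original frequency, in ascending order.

Frequencies that alias to 8 Hz are k·fs ± 8 Hz for integer k ≥ 0.
k=0: 8 Hz.
k=1: 32 Hz, 48 Hz.
k=2: 72 Hz, 88 Hz.
k=3: 112 Hz, 128 Hz.
Within [36 Hz, 76 Hz]: 48 Hz, 72 Hz.

48 Hz, 72 Hz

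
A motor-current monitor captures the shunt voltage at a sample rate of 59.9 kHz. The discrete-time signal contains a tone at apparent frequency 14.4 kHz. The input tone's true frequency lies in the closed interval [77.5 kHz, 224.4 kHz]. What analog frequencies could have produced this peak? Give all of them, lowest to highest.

Frequencies that alias to 14.4 kHz are k·fs ± 14.4 kHz for integer k ≥ 0.
k=0: 14.4 kHz.
k=1: 45.5 kHz, 74.3 kHz.
k=2: 105.4 kHz, 134.2 kHz.
k=3: 165.3 kHz, 194.1 kHz.
k=4: 225.2 kHz, 254 kHz.
Within [77.5 kHz, 224.4 kHz]: 105.4 kHz, 134.2 kHz, 165.3 kHz, 194.1 kHz.

105.4 kHz, 134.2 kHz, 165.3 kHz, 194.1 kHz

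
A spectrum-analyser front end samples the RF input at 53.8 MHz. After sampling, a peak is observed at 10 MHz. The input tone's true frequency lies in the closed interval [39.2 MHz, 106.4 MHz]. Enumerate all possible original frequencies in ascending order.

43.8 MHz, 63.8 MHz, 97.6 MHz

Frequencies that alias to 10 MHz are k·fs ± 10 MHz for integer k ≥ 0.
k=0: 10 MHz.
k=1: 43.8 MHz, 63.8 MHz.
k=2: 97.6 MHz, 117.6 MHz.
k=3: 151.4 MHz, 171.4 MHz.
Within [39.2 MHz, 106.4 MHz]: 43.8 MHz, 63.8 MHz, 97.6 MHz.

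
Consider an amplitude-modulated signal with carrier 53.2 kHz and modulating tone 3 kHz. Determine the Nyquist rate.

112.4 kHz

AM sidebands sit at fc ± fm = 50.2 kHz and 56.2 kHz.
Highest-frequency component: 56.2 kHz.
Nyquist rate = 2 × 56.2 kHz = 112.4 kHz.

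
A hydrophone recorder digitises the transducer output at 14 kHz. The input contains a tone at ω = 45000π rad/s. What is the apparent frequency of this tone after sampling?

ω = 45000π rad/s → f = ω/(2π) = 22500 Hz = 22.5 kHz.
22.5 kHz mod fs = 8.5 kHz.
8.5 kHz > fs/2 = 7 kHz, folds to fs − 8.5 kHz = 5.5 kHz.

5.5 kHz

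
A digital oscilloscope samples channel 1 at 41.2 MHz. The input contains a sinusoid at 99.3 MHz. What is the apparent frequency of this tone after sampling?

99.3 MHz mod fs = 16.9 MHz.
16.9 MHz ≤ fs/2 = 20.6 MHz, appears at 16.9 MHz.

16.9 MHz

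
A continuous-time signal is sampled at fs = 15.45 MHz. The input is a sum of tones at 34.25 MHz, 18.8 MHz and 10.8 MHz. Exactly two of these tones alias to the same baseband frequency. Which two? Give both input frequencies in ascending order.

fs/2 = 7.725 MHz.
34.25 MHz mod fs = 3.35 MHz.
3.35 MHz ≤ fs/2 = 7.725 MHz, appears at 3.35 MHz.
18.8 MHz mod fs = 3.35 MHz.
3.35 MHz ≤ fs/2 = 7.725 MHz, appears at 3.35 MHz.
10.8 MHz > fs/2 = 7.725 MHz, folds to fs − 10.8 MHz = 4.65 MHz.
18.8 MHz and 34.25 MHz both map to 3.35 MHz.

18.8 MHz, 34.25 MHz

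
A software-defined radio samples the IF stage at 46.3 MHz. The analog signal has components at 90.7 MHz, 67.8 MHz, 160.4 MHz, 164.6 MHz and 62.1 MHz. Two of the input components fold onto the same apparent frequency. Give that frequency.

21.5 MHz

fs/2 = 23.15 MHz.
90.7 MHz mod fs = 44.4 MHz.
44.4 MHz > fs/2 = 23.15 MHz, folds to fs − 44.4 MHz = 1.9 MHz.
67.8 MHz mod fs = 21.5 MHz.
21.5 MHz ≤ fs/2 = 23.15 MHz, appears at 21.5 MHz.
160.4 MHz mod fs = 21.5 MHz.
21.5 MHz ≤ fs/2 = 23.15 MHz, appears at 21.5 MHz.
164.6 MHz mod fs = 25.7 MHz.
25.7 MHz > fs/2 = 23.15 MHz, folds to fs − 25.7 MHz = 20.6 MHz.
62.1 MHz mod fs = 15.8 MHz.
15.8 MHz ≤ fs/2 = 23.15 MHz, appears at 15.8 MHz.
67.8 MHz and 160.4 MHz both map to 21.5 MHz.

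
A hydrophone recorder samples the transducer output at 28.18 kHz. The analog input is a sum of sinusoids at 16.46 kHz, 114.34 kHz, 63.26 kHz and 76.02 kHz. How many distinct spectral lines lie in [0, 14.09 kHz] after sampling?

fs/2 = 14.09 kHz.
16.46 kHz > fs/2 = 14.09 kHz, folds to fs − 16.46 kHz = 11.72 kHz.
114.34 kHz mod fs = 1.62 kHz.
1.62 kHz ≤ fs/2 = 14.09 kHz, appears at 1.62 kHz.
63.26 kHz mod fs = 6.9 kHz.
6.9 kHz ≤ fs/2 = 14.09 kHz, appears at 6.9 kHz.
76.02 kHz mod fs = 19.66 kHz.
19.66 kHz > fs/2 = 14.09 kHz, folds to fs − 19.66 kHz = 8.52 kHz.
Distinct values: {1.62 kHz, 6.9 kHz, 8.52 kHz, 11.72 kHz} → 4.

4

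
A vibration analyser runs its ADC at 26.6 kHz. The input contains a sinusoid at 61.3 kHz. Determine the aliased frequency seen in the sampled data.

61.3 kHz mod fs = 8.1 kHz.
8.1 kHz ≤ fs/2 = 13.3 kHz, appears at 8.1 kHz.

8.1 kHz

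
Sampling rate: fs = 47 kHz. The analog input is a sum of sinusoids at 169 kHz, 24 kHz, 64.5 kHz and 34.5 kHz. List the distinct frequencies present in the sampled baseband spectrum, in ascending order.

12.5 kHz, 17.5 kHz, 19 kHz, 23 kHz

fs/2 = 23.5 kHz.
169 kHz mod fs = 28 kHz.
28 kHz > fs/2 = 23.5 kHz, folds to fs − 28 kHz = 19 kHz.
24 kHz > fs/2 = 23.5 kHz, folds to fs − 24 kHz = 23 kHz.
64.5 kHz mod fs = 17.5 kHz.
17.5 kHz ≤ fs/2 = 23.5 kHz, appears at 17.5 kHz.
34.5 kHz > fs/2 = 23.5 kHz, folds to fs − 34.5 kHz = 12.5 kHz.
Distinct values: {12.5 kHz, 17.5 kHz, 19 kHz, 23 kHz}.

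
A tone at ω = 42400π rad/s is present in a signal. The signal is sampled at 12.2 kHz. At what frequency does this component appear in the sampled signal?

ω = 42400π rad/s → f = ω/(2π) = 21200 Hz = 21.2 kHz.
21.2 kHz mod fs = 9 kHz.
9 kHz > fs/2 = 6.1 kHz, folds to fs − 9 kHz = 3.2 kHz.

3.2 kHz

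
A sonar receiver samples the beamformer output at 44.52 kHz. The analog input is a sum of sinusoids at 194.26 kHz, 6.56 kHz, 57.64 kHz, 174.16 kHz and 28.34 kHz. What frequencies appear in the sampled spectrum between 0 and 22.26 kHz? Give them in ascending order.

fs/2 = 22.26 kHz.
194.26 kHz mod fs = 16.18 kHz.
16.18 kHz ≤ fs/2 = 22.26 kHz, appears at 16.18 kHz.
6.56 kHz ≤ fs/2 = 22.26 kHz, passes unchanged.
57.64 kHz mod fs = 13.12 kHz.
13.12 kHz ≤ fs/2 = 22.26 kHz, appears at 13.12 kHz.
174.16 kHz mod fs = 40.6 kHz.
40.6 kHz > fs/2 = 22.26 kHz, folds to fs − 40.6 kHz = 3.92 kHz.
28.34 kHz > fs/2 = 22.26 kHz, folds to fs − 28.34 kHz = 16.18 kHz.
Distinct values: {3.92 kHz, 6.56 kHz, 13.12 kHz, 16.18 kHz}.

3.92 kHz, 6.56 kHz, 13.12 kHz, 16.18 kHz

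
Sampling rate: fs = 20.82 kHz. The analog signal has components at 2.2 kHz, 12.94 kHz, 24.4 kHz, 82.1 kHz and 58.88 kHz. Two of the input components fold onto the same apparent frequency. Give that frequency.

3.58 kHz

fs/2 = 10.41 kHz.
2.2 kHz ≤ fs/2 = 10.41 kHz, passes unchanged.
12.94 kHz > fs/2 = 10.41 kHz, folds to fs − 12.94 kHz = 7.88 kHz.
24.4 kHz mod fs = 3.58 kHz.
3.58 kHz ≤ fs/2 = 10.41 kHz, appears at 3.58 kHz.
82.1 kHz mod fs = 19.64 kHz.
19.64 kHz > fs/2 = 10.41 kHz, folds to fs − 19.64 kHz = 1.18 kHz.
58.88 kHz mod fs = 17.24 kHz.
17.24 kHz > fs/2 = 10.41 kHz, folds to fs − 17.24 kHz = 3.58 kHz.
24.4 kHz and 58.88 kHz both map to 3.58 kHz.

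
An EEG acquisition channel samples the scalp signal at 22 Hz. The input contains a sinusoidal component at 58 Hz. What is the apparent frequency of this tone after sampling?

58 Hz mod fs = 14 Hz.
14 Hz > fs/2 = 11 Hz, folds to fs − 14 Hz = 8 Hz.

8 Hz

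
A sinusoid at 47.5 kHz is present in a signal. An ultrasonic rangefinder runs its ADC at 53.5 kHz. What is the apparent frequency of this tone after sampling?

6 kHz

47.5 kHz > fs/2 = 26.75 kHz, folds to fs − 47.5 kHz = 6 kHz.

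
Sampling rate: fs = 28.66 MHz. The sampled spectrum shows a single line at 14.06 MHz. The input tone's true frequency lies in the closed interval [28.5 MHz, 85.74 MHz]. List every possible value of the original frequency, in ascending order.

42.72 MHz, 43.26 MHz, 71.38 MHz, 71.92 MHz

Frequencies that alias to 14.06 MHz are k·fs ± 14.06 MHz for integer k ≥ 0.
k=0: 14.06 MHz.
k=1: 14.6 MHz, 42.72 MHz.
k=2: 43.26 MHz, 71.38 MHz.
k=3: 71.92 MHz, 100.04 MHz.
k=4: 100.58 MHz, 128.7 MHz.
Within [28.5 MHz, 85.74 MHz]: 42.72 MHz, 43.26 MHz, 71.38 MHz, 71.92 MHz.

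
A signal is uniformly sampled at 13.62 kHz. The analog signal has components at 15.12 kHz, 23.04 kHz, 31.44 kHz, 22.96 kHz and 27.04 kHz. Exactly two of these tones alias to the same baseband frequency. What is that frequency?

fs/2 = 6.81 kHz.
15.12 kHz mod fs = 1.5 kHz.
1.5 kHz ≤ fs/2 = 6.81 kHz, appears at 1.5 kHz.
23.04 kHz mod fs = 9.42 kHz.
9.42 kHz > fs/2 = 6.81 kHz, folds to fs − 9.42 kHz = 4.2 kHz.
31.44 kHz mod fs = 4.2 kHz.
4.2 kHz ≤ fs/2 = 6.81 kHz, appears at 4.2 kHz.
22.96 kHz mod fs = 9.34 kHz.
9.34 kHz > fs/2 = 6.81 kHz, folds to fs − 9.34 kHz = 4.28 kHz.
27.04 kHz mod fs = 13.42 kHz.
13.42 kHz > fs/2 = 6.81 kHz, folds to fs − 13.42 kHz = 0.2 kHz.
23.04 kHz and 31.44 kHz both map to 4.2 kHz.

4.2 kHz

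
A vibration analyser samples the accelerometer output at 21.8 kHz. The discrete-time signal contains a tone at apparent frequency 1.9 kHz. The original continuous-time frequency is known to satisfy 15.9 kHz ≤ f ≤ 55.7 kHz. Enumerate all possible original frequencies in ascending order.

Frequencies that alias to 1.9 kHz are k·fs ± 1.9 kHz for integer k ≥ 0.
k=0: 1.9 kHz.
k=1: 19.9 kHz, 23.7 kHz.
k=2: 41.7 kHz, 45.5 kHz.
k=3: 63.5 kHz, 67.3 kHz.
Within [15.9 kHz, 55.7 kHz]: 19.9 kHz, 23.7 kHz, 41.7 kHz, 45.5 kHz.

19.9 kHz, 23.7 kHz, 41.7 kHz, 45.5 kHz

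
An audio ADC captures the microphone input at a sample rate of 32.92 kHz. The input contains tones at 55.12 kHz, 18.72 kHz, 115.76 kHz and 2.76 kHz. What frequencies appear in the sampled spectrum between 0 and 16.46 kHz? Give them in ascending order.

2.76 kHz, 10.72 kHz, 14.2 kHz, 15.92 kHz

fs/2 = 16.46 kHz.
55.12 kHz mod fs = 22.2 kHz.
22.2 kHz > fs/2 = 16.46 kHz, folds to fs − 22.2 kHz = 10.72 kHz.
18.72 kHz > fs/2 = 16.46 kHz, folds to fs − 18.72 kHz = 14.2 kHz.
115.76 kHz mod fs = 17 kHz.
17 kHz > fs/2 = 16.46 kHz, folds to fs − 17 kHz = 15.92 kHz.
2.76 kHz ≤ fs/2 = 16.46 kHz, passes unchanged.
Distinct values: {2.76 kHz, 10.72 kHz, 14.2 kHz, 15.92 kHz}.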